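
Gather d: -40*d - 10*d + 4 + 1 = 5 - 50*d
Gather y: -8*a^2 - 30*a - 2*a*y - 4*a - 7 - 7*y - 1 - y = -8*a^2 - 34*a + y*(-2*a - 8) - 8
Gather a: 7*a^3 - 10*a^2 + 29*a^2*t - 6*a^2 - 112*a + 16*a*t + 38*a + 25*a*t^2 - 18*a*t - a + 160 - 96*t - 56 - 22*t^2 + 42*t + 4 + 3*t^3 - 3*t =7*a^3 + a^2*(29*t - 16) + a*(25*t^2 - 2*t - 75) + 3*t^3 - 22*t^2 - 57*t + 108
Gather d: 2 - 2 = 0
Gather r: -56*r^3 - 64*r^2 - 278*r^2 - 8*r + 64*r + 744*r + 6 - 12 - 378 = -56*r^3 - 342*r^2 + 800*r - 384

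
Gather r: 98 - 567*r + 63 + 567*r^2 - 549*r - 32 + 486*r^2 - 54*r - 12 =1053*r^2 - 1170*r + 117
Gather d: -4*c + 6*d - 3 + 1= -4*c + 6*d - 2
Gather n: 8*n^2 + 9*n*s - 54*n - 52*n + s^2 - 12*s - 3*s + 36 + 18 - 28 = 8*n^2 + n*(9*s - 106) + s^2 - 15*s + 26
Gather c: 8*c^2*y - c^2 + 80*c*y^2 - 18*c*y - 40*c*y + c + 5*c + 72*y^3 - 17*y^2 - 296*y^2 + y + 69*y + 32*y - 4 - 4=c^2*(8*y - 1) + c*(80*y^2 - 58*y + 6) + 72*y^3 - 313*y^2 + 102*y - 8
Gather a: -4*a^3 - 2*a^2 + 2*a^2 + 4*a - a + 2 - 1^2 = -4*a^3 + 3*a + 1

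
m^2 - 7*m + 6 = (m - 6)*(m - 1)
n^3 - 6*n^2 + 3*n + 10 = (n - 5)*(n - 2)*(n + 1)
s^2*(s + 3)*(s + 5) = s^4 + 8*s^3 + 15*s^2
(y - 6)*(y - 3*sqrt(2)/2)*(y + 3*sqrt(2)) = y^3 - 6*y^2 + 3*sqrt(2)*y^2/2 - 9*sqrt(2)*y - 9*y + 54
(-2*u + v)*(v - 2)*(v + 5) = -2*u*v^2 - 6*u*v + 20*u + v^3 + 3*v^2 - 10*v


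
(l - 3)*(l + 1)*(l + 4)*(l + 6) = l^4 + 8*l^3 + l^2 - 78*l - 72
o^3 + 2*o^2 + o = o*(o + 1)^2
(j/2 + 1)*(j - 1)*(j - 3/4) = j^3/2 + j^2/8 - 11*j/8 + 3/4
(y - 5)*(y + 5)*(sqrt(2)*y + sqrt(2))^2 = 2*y^4 + 4*y^3 - 48*y^2 - 100*y - 50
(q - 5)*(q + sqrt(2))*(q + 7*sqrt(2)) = q^3 - 5*q^2 + 8*sqrt(2)*q^2 - 40*sqrt(2)*q + 14*q - 70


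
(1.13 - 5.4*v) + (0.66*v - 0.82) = 0.31 - 4.74*v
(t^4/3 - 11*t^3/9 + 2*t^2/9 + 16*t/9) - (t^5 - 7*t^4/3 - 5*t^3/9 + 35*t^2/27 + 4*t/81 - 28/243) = -t^5 + 8*t^4/3 - 2*t^3/3 - 29*t^2/27 + 140*t/81 + 28/243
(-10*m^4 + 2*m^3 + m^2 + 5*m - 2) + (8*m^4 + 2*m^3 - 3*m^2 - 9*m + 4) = -2*m^4 + 4*m^3 - 2*m^2 - 4*m + 2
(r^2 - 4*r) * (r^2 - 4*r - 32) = r^4 - 8*r^3 - 16*r^2 + 128*r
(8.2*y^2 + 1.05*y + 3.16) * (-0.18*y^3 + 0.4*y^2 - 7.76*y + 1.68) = -1.476*y^5 + 3.091*y^4 - 63.7808*y^3 + 6.892*y^2 - 22.7576*y + 5.3088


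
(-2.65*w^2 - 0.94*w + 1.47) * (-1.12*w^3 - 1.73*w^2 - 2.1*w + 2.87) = 2.968*w^5 + 5.6373*w^4 + 5.5448*w^3 - 8.1746*w^2 - 5.7848*w + 4.2189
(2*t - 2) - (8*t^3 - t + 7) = -8*t^3 + 3*t - 9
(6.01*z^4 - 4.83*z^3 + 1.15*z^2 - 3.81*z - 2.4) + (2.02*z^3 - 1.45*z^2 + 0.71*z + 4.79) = 6.01*z^4 - 2.81*z^3 - 0.3*z^2 - 3.1*z + 2.39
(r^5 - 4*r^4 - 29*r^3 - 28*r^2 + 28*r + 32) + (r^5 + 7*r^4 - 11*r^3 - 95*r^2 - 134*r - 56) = 2*r^5 + 3*r^4 - 40*r^3 - 123*r^2 - 106*r - 24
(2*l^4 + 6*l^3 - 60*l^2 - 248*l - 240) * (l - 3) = 2*l^5 - 78*l^3 - 68*l^2 + 504*l + 720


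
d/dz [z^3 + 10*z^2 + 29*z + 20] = 3*z^2 + 20*z + 29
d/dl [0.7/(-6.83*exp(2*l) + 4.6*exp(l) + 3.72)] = (9.562*exp(l) - 3.22)*exp(l)/(-6.83*exp(2*l) + 4.6*exp(l) + 3.72)^2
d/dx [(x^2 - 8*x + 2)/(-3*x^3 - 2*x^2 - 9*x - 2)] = (3*x^4 - 48*x^3 - 7*x^2 + 4*x + 34)/(9*x^6 + 12*x^5 + 58*x^4 + 48*x^3 + 89*x^2 + 36*x + 4)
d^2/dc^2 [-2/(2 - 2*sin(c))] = -(sin(c) + 2)/(sin(c) - 1)^2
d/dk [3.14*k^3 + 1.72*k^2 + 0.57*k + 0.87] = 9.42*k^2 + 3.44*k + 0.57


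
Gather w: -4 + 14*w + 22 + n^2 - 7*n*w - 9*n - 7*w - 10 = n^2 - 9*n + w*(7 - 7*n) + 8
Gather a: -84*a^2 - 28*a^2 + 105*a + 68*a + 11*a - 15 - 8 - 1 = -112*a^2 + 184*a - 24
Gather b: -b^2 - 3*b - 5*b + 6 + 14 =-b^2 - 8*b + 20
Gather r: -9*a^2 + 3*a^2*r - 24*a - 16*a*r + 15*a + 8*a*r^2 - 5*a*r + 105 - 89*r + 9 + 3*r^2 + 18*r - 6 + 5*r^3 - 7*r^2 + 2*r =-9*a^2 - 9*a + 5*r^3 + r^2*(8*a - 4) + r*(3*a^2 - 21*a - 69) + 108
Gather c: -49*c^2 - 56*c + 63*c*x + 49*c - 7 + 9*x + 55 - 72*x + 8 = -49*c^2 + c*(63*x - 7) - 63*x + 56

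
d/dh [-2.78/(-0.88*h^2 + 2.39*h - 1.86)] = (6.6442 - 4.8928*h)/(0.88*h^2 - 2.39*h + 1.86)^2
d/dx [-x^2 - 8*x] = -2*x - 8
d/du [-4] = 0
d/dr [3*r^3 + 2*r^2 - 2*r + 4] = 9*r^2 + 4*r - 2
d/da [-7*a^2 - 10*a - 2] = -14*a - 10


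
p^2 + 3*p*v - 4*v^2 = (p - v)*(p + 4*v)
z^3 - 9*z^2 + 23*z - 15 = (z - 5)*(z - 3)*(z - 1)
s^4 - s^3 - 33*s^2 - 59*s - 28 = (s - 7)*(s + 1)^2*(s + 4)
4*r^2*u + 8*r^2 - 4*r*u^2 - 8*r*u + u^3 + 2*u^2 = (-2*r + u)^2*(u + 2)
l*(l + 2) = l^2 + 2*l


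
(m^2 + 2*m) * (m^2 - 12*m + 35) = m^4 - 10*m^3 + 11*m^2 + 70*m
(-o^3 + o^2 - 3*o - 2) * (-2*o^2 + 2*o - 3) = 2*o^5 - 4*o^4 + 11*o^3 - 5*o^2 + 5*o + 6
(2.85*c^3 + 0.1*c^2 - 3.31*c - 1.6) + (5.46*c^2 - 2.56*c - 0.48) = 2.85*c^3 + 5.56*c^2 - 5.87*c - 2.08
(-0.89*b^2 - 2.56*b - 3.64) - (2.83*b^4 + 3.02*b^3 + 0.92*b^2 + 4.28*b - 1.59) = -2.83*b^4 - 3.02*b^3 - 1.81*b^2 - 6.84*b - 2.05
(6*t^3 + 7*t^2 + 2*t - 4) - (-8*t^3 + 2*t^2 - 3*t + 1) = 14*t^3 + 5*t^2 + 5*t - 5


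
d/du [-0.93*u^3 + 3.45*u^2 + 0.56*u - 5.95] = -2.79*u^2 + 6.9*u + 0.56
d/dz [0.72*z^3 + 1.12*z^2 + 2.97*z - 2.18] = 2.16*z^2 + 2.24*z + 2.97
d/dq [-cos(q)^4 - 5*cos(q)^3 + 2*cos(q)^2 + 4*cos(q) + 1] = (-4*sin(q)^2*cos(q) - 15*sin(q)^2 + 11)*sin(q)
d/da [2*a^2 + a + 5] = 4*a + 1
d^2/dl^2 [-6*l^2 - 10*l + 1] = -12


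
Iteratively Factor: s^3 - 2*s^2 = (s - 2)*(s^2) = s*(s - 2)*(s)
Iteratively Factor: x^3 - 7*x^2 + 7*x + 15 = (x + 1)*(x^2 - 8*x + 15) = (x - 3)*(x + 1)*(x - 5)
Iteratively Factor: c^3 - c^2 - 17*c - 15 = (c + 3)*(c^2 - 4*c - 5) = (c + 1)*(c + 3)*(c - 5)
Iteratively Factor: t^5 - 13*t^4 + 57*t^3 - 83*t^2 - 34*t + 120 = (t - 3)*(t^4 - 10*t^3 + 27*t^2 - 2*t - 40) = (t - 5)*(t - 3)*(t^3 - 5*t^2 + 2*t + 8) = (t - 5)*(t - 3)*(t - 2)*(t^2 - 3*t - 4) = (t - 5)*(t - 3)*(t - 2)*(t + 1)*(t - 4)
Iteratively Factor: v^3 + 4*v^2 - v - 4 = (v + 1)*(v^2 + 3*v - 4) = (v - 1)*(v + 1)*(v + 4)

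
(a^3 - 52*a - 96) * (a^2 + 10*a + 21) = a^5 + 10*a^4 - 31*a^3 - 616*a^2 - 2052*a - 2016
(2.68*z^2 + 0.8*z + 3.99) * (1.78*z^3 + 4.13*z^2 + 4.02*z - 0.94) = 4.7704*z^5 + 12.4924*z^4 + 21.1798*z^3 + 17.1755*z^2 + 15.2878*z - 3.7506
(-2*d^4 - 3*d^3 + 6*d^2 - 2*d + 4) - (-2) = -2*d^4 - 3*d^3 + 6*d^2 - 2*d + 6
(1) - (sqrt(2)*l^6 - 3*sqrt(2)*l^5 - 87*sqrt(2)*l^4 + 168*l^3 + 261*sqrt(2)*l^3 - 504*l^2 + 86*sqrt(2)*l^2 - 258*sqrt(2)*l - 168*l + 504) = -sqrt(2)*l^6 + 3*sqrt(2)*l^5 + 87*sqrt(2)*l^4 - 261*sqrt(2)*l^3 - 168*l^3 - 86*sqrt(2)*l^2 + 504*l^2 + 168*l + 258*sqrt(2)*l - 503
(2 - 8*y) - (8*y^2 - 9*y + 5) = -8*y^2 + y - 3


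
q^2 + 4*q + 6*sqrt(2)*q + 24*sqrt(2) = (q + 4)*(q + 6*sqrt(2))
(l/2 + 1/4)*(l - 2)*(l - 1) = l^3/2 - 5*l^2/4 + l/4 + 1/2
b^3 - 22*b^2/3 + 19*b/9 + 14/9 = (b - 7)*(b - 2/3)*(b + 1/3)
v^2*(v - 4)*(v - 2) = v^4 - 6*v^3 + 8*v^2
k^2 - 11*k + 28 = (k - 7)*(k - 4)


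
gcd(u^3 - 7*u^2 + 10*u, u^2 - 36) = 1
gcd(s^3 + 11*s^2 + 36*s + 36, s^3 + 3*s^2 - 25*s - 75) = s + 3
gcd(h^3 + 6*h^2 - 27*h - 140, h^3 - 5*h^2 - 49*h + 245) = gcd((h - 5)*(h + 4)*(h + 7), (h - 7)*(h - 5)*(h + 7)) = h^2 + 2*h - 35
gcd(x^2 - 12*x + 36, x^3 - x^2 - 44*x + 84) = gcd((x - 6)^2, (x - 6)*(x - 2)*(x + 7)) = x - 6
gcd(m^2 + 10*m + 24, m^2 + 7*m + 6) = m + 6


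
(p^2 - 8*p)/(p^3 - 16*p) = (p - 8)/(p^2 - 16)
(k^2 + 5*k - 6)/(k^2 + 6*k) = (k - 1)/k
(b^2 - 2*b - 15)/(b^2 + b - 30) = (b + 3)/(b + 6)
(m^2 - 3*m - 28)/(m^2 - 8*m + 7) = (m + 4)/(m - 1)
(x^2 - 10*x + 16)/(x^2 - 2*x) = (x - 8)/x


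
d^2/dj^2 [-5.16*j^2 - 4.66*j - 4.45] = -10.3200000000000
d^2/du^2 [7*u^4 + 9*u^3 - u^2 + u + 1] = 84*u^2 + 54*u - 2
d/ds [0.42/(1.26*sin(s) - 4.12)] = -0.5292*cos(s)/(1.26*sin(s) - 4.12)^2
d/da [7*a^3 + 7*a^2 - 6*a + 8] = 21*a^2 + 14*a - 6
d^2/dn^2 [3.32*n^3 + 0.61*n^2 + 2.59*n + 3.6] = 19.92*n + 1.22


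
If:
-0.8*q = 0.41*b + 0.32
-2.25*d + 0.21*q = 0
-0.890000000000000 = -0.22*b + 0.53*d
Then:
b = 3.55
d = -0.21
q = -2.22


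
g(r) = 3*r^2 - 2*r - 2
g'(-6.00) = -38.00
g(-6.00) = 118.00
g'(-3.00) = -20.00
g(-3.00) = 31.00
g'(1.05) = 4.30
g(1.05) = -0.79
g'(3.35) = 18.10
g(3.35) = 24.97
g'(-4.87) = -31.22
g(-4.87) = 78.89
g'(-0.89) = -7.34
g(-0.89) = 2.16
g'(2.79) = 14.74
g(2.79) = 15.77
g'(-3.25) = -21.50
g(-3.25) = 36.19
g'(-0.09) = -2.54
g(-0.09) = -1.80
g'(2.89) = 15.34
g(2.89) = 17.28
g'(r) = 6*r - 2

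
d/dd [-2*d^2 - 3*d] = -4*d - 3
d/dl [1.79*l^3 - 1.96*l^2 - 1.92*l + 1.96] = 5.37*l^2 - 3.92*l - 1.92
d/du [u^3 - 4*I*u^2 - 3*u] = 3*u^2 - 8*I*u - 3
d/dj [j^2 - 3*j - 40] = 2*j - 3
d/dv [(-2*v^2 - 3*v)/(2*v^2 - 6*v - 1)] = (18*v^2 + 4*v + 3)/(4*v^4 - 24*v^3 + 32*v^2 + 12*v + 1)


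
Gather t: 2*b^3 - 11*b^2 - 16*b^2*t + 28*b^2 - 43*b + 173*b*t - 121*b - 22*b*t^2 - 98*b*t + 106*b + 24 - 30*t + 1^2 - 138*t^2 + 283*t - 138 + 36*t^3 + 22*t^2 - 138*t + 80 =2*b^3 + 17*b^2 - 58*b + 36*t^3 + t^2*(-22*b - 116) + t*(-16*b^2 + 75*b + 115) - 33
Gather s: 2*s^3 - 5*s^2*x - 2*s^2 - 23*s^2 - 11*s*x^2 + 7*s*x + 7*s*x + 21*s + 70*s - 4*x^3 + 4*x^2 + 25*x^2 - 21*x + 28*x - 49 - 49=2*s^3 + s^2*(-5*x - 25) + s*(-11*x^2 + 14*x + 91) - 4*x^3 + 29*x^2 + 7*x - 98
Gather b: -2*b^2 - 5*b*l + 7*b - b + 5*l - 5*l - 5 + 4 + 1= -2*b^2 + b*(6 - 5*l)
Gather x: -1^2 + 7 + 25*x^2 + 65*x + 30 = 25*x^2 + 65*x + 36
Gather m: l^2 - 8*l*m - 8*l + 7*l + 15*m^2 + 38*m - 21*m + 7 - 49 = l^2 - l + 15*m^2 + m*(17 - 8*l) - 42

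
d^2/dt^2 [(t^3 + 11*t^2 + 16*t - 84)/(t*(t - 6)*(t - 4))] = 2*(21*t^6 - 24*t^5 - 1776*t^4 + 11152*t^3 - 31248*t^2 + 60480*t - 48384)/(t^3*(t^6 - 30*t^5 + 372*t^4 - 2440*t^3 + 8928*t^2 - 17280*t + 13824))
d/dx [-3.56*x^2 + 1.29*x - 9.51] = 1.29 - 7.12*x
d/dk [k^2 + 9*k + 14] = 2*k + 9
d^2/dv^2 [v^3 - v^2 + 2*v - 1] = 6*v - 2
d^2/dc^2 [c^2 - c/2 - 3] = 2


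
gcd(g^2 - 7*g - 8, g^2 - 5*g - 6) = g + 1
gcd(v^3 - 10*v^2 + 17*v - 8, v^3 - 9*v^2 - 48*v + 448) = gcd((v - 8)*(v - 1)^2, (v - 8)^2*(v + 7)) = v - 8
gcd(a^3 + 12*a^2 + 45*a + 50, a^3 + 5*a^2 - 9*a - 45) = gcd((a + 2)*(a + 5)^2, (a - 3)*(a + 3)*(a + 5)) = a + 5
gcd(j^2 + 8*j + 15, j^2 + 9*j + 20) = j + 5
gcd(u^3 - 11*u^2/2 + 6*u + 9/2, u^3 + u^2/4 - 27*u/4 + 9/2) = 1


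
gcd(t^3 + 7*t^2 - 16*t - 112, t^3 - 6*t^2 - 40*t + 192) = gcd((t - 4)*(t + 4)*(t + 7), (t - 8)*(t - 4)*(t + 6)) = t - 4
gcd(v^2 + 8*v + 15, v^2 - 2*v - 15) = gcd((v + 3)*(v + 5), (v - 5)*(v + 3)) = v + 3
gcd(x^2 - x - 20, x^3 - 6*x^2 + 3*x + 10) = x - 5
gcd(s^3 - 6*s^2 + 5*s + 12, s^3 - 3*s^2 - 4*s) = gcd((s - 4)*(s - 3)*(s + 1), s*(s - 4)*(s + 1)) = s^2 - 3*s - 4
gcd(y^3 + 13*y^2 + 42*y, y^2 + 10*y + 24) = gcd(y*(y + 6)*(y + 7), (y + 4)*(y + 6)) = y + 6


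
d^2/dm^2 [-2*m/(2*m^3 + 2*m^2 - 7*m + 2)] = 4*(-m*(6*m^2 + 4*m - 7)^2 + (6*m^2 + 2*m*(3*m + 1) + 4*m - 7)*(2*m^3 + 2*m^2 - 7*m + 2))/(2*m^3 + 2*m^2 - 7*m + 2)^3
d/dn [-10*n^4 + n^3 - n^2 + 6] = n*(-40*n^2 + 3*n - 2)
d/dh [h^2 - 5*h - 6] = 2*h - 5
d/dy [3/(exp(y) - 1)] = -3/(4*sinh(y/2)^2)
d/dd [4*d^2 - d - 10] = 8*d - 1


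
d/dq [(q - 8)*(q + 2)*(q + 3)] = 3*q^2 - 6*q - 34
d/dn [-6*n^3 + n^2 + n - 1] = -18*n^2 + 2*n + 1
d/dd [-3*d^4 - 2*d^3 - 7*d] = -12*d^3 - 6*d^2 - 7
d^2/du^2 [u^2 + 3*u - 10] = 2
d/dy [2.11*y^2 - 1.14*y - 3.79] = 4.22*y - 1.14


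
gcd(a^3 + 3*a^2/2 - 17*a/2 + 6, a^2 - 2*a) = 1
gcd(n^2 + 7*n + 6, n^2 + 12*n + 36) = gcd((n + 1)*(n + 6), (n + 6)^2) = n + 6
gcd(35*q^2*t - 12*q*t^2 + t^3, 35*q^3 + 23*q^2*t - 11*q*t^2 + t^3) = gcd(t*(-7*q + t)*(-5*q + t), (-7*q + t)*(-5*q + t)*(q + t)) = 35*q^2 - 12*q*t + t^2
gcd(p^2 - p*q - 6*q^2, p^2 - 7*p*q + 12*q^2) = p - 3*q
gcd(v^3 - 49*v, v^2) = v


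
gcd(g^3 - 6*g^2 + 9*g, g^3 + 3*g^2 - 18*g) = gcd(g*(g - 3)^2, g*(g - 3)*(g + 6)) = g^2 - 3*g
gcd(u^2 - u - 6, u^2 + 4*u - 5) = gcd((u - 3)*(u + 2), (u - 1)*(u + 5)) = 1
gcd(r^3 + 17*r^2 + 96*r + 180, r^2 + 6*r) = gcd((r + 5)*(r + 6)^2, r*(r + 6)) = r + 6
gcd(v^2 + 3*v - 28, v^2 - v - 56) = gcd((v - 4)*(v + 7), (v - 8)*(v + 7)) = v + 7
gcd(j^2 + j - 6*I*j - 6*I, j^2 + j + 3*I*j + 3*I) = j + 1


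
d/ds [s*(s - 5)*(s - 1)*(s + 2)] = 4*s^3 - 12*s^2 - 14*s + 10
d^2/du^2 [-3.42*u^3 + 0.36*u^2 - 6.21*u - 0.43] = 0.72 - 20.52*u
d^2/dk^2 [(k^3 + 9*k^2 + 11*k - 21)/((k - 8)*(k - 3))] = 6*(69*k^3 - 501*k^2 + 543*k + 2017)/(k^6 - 33*k^5 + 435*k^4 - 2915*k^3 + 10440*k^2 - 19008*k + 13824)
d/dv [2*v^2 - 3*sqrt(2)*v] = 4*v - 3*sqrt(2)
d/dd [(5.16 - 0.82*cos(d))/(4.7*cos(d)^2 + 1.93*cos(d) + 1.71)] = (-3.854*cos(d)^2 + 48.504*cos(d) + 11.361)*sin(d)/(22.09*cos(d)^4 + 18.142*cos(d)^3 + 19.7989*cos(d)^2 + 6.6006*cos(d) + 2.9241)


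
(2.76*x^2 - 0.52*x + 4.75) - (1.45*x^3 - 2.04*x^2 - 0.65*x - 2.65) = -1.45*x^3 + 4.8*x^2 + 0.13*x + 7.4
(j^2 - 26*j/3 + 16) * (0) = 0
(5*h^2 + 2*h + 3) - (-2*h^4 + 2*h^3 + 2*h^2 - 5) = 2*h^4 - 2*h^3 + 3*h^2 + 2*h + 8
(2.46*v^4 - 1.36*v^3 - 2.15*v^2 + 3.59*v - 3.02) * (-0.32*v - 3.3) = -0.7872*v^5 - 7.6828*v^4 + 5.176*v^3 + 5.9462*v^2 - 10.8806*v + 9.966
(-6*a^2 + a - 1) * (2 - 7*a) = 42*a^3 - 19*a^2 + 9*a - 2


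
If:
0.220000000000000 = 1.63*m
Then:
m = 0.13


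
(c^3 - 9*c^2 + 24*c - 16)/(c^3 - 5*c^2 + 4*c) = (c - 4)/c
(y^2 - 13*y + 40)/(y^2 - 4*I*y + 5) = (y^2 - 13*y + 40)/(y^2 - 4*I*y + 5)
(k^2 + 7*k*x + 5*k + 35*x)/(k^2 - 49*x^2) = (-k - 5)/(-k + 7*x)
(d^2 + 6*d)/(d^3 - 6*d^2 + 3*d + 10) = d*(d + 6)/(d^3 - 6*d^2 + 3*d + 10)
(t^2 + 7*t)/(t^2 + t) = (t + 7)/(t + 1)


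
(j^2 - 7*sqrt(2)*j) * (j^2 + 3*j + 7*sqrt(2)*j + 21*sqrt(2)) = j^4 + 3*j^3 - 98*j^2 - 294*j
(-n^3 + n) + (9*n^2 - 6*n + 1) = -n^3 + 9*n^2 - 5*n + 1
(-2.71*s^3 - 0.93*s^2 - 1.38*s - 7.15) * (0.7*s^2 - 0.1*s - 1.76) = -1.897*s^5 - 0.38*s^4 + 3.8966*s^3 - 3.2302*s^2 + 3.1438*s + 12.584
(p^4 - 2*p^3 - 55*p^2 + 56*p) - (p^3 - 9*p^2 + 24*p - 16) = p^4 - 3*p^3 - 46*p^2 + 32*p + 16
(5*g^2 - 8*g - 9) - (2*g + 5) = 5*g^2 - 10*g - 14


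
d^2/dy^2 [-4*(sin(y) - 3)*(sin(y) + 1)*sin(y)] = -36*sin(y)*cos(y)^2 + 32*cos(y)^2 - 16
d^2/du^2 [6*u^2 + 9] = 12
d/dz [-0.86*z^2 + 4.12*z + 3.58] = 4.12 - 1.72*z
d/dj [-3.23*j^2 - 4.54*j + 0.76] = -6.46*j - 4.54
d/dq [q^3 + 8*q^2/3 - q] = 3*q^2 + 16*q/3 - 1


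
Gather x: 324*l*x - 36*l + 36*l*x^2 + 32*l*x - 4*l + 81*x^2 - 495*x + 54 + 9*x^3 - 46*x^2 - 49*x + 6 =-40*l + 9*x^3 + x^2*(36*l + 35) + x*(356*l - 544) + 60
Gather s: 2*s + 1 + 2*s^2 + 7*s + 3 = 2*s^2 + 9*s + 4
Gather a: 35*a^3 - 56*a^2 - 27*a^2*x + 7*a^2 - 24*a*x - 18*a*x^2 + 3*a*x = 35*a^3 + a^2*(-27*x - 49) + a*(-18*x^2 - 21*x)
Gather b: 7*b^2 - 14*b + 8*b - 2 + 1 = 7*b^2 - 6*b - 1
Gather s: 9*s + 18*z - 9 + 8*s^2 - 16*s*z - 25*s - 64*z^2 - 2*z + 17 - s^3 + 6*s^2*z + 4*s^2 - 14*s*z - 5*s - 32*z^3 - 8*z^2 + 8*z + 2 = -s^3 + s^2*(6*z + 12) + s*(-30*z - 21) - 32*z^3 - 72*z^2 + 24*z + 10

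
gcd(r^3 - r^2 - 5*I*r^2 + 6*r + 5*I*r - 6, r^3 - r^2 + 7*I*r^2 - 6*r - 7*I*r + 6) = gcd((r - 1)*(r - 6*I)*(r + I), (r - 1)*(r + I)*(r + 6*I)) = r^2 + r*(-1 + I) - I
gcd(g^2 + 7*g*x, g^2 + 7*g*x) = g^2 + 7*g*x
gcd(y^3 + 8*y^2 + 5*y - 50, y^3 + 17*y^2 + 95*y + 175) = y^2 + 10*y + 25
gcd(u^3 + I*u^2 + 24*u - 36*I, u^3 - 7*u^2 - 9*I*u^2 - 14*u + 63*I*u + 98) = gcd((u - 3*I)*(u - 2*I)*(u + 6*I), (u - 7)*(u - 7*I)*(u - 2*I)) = u - 2*I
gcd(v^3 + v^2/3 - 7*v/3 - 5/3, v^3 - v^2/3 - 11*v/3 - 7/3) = v^2 + 2*v + 1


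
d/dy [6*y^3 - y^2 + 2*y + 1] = 18*y^2 - 2*y + 2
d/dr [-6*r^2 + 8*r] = 8 - 12*r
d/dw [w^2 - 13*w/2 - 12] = 2*w - 13/2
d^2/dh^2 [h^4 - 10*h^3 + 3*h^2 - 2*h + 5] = 12*h^2 - 60*h + 6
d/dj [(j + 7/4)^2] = 2*j + 7/2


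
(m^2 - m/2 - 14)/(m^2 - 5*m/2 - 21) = (m - 4)/(m - 6)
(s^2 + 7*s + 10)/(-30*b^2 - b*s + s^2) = (s^2 + 7*s + 10)/(-30*b^2 - b*s + s^2)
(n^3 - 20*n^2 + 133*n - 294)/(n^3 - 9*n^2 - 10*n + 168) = (n - 7)/(n + 4)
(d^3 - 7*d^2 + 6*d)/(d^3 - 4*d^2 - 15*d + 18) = d/(d + 3)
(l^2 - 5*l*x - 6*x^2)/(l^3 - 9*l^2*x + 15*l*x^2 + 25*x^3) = (l - 6*x)/(l^2 - 10*l*x + 25*x^2)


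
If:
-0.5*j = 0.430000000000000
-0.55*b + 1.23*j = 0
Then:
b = -1.92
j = -0.86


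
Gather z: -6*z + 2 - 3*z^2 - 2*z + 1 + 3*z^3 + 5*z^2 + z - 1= 3*z^3 + 2*z^2 - 7*z + 2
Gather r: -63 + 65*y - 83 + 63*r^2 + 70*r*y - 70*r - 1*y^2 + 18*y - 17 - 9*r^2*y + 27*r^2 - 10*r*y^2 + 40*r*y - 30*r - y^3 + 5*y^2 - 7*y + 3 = r^2*(90 - 9*y) + r*(-10*y^2 + 110*y - 100) - y^3 + 4*y^2 + 76*y - 160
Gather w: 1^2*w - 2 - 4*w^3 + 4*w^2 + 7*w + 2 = -4*w^3 + 4*w^2 + 8*w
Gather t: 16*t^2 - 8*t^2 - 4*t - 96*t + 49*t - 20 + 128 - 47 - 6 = 8*t^2 - 51*t + 55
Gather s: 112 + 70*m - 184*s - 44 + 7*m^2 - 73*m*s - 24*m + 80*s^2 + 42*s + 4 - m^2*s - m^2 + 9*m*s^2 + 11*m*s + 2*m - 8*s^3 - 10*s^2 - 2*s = 6*m^2 + 48*m - 8*s^3 + s^2*(9*m + 70) + s*(-m^2 - 62*m - 144) + 72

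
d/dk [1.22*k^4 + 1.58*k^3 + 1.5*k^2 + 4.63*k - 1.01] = 4.88*k^3 + 4.74*k^2 + 3.0*k + 4.63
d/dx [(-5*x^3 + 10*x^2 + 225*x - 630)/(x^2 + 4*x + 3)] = 5*(-x^4 - 8*x^3 - 46*x^2 + 264*x + 639)/(x^4 + 8*x^3 + 22*x^2 + 24*x + 9)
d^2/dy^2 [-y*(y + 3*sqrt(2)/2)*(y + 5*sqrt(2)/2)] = -6*y - 8*sqrt(2)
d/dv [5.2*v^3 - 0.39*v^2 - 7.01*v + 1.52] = 15.6*v^2 - 0.78*v - 7.01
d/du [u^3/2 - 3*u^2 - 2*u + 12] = 3*u^2/2 - 6*u - 2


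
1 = 1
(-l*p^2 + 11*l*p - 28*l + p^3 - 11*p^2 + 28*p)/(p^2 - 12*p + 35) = (-l*p + 4*l + p^2 - 4*p)/(p - 5)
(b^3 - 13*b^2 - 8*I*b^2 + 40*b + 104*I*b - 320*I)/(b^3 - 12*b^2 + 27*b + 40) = (b - 8*I)/(b + 1)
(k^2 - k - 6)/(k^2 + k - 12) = (k + 2)/(k + 4)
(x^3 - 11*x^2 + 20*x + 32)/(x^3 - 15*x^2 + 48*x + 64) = (x - 4)/(x - 8)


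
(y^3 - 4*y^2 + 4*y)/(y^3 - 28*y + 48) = y*(y - 2)/(y^2 + 2*y - 24)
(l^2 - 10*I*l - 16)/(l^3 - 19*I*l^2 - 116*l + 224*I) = (l - 2*I)/(l^2 - 11*I*l - 28)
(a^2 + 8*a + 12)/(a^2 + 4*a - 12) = (a + 2)/(a - 2)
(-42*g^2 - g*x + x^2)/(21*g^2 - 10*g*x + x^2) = (6*g + x)/(-3*g + x)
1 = 1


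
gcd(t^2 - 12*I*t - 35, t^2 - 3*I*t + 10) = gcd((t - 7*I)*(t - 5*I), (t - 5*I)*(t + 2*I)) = t - 5*I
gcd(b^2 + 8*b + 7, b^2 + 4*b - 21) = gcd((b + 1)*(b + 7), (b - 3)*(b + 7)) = b + 7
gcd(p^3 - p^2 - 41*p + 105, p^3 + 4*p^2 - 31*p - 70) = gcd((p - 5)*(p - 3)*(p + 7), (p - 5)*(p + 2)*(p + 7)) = p^2 + 2*p - 35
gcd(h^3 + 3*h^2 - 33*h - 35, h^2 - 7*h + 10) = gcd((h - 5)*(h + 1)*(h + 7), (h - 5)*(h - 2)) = h - 5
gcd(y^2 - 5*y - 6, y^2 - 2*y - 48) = 1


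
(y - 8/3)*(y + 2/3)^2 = y^3 - 4*y^2/3 - 28*y/9 - 32/27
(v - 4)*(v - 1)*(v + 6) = v^3 + v^2 - 26*v + 24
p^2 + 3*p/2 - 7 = (p - 2)*(p + 7/2)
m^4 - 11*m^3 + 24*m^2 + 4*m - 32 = (m - 8)*(m - 2)^2*(m + 1)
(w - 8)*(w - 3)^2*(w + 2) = w^4 - 12*w^3 + 29*w^2 + 42*w - 144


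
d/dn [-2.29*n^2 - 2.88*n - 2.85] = -4.58*n - 2.88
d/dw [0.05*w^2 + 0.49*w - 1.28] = 0.1*w + 0.49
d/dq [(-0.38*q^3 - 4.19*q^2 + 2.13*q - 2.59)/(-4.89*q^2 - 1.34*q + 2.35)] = (1.8582*q^4 + 1.0184*q^3 + 13.3513*q^2 - 45.0232*q + 1.5349)/(23.9121*q^4 + 13.1052*q^3 - 21.1874*q^2 - 6.298*q + 5.5225)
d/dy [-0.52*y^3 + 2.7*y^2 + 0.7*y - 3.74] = -1.56*y^2 + 5.4*y + 0.7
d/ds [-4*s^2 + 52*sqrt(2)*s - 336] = -8*s + 52*sqrt(2)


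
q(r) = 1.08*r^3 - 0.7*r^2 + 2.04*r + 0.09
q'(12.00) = 451.80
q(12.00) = 1790.01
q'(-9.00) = 277.08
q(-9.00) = -862.29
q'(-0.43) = 3.24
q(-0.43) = -1.00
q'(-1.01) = 6.76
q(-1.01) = -3.80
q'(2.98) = 26.64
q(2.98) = 28.53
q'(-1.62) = 12.81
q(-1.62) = -9.64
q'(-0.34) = 2.89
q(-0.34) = -0.73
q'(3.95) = 47.06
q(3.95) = 63.79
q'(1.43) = 6.66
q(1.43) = 4.73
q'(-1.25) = 8.85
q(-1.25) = -5.66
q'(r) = 3.24*r^2 - 1.4*r + 2.04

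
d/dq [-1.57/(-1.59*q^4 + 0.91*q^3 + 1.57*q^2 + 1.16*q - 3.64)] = (-9.9852*q^3 + 4.2861*q^2 + 4.9298*q + 1.8212)/(-1.59*q^4 + 0.91*q^3 + 1.57*q^2 + 1.16*q - 3.64)^2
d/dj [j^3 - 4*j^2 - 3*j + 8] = 3*j^2 - 8*j - 3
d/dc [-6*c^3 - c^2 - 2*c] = -18*c^2 - 2*c - 2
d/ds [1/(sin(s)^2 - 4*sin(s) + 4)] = -2*cos(s)/(sin(s) - 2)^3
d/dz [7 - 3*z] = -3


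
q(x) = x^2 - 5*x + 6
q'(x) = 2*x - 5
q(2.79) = -0.17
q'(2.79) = 0.58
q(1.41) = 0.94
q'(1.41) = -2.18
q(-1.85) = 18.67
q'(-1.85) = -8.70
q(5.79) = 10.57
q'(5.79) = 6.58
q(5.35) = 7.87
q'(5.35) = 5.70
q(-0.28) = 7.48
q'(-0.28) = -5.56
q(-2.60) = 25.76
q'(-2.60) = -10.20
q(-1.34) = 14.50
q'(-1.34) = -7.68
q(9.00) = 42.00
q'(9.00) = 13.00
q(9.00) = 42.00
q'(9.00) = 13.00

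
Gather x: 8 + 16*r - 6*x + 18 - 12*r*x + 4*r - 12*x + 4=20*r + x*(-12*r - 18) + 30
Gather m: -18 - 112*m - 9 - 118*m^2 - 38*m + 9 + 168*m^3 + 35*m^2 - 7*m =168*m^3 - 83*m^2 - 157*m - 18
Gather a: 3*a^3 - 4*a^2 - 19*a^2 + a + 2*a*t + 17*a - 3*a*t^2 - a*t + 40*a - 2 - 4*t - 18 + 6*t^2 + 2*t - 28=3*a^3 - 23*a^2 + a*(-3*t^2 + t + 58) + 6*t^2 - 2*t - 48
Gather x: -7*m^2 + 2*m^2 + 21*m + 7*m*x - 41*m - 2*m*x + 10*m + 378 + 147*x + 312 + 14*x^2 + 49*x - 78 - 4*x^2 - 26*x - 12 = -5*m^2 - 10*m + 10*x^2 + x*(5*m + 170) + 600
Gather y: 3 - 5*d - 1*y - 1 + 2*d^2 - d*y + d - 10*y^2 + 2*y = 2*d^2 - 4*d - 10*y^2 + y*(1 - d) + 2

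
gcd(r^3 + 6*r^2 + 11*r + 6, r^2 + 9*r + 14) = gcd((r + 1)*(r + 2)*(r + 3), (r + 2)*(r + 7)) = r + 2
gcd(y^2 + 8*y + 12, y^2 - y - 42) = y + 6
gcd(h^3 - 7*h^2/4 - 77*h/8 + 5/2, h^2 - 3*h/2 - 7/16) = 1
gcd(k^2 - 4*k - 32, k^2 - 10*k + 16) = k - 8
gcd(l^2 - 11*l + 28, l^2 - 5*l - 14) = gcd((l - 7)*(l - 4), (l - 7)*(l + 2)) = l - 7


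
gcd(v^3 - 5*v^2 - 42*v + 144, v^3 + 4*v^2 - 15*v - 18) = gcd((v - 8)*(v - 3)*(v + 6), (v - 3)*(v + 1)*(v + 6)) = v^2 + 3*v - 18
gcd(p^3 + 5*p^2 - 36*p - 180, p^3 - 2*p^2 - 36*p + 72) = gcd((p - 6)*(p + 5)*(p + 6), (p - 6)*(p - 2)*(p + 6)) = p^2 - 36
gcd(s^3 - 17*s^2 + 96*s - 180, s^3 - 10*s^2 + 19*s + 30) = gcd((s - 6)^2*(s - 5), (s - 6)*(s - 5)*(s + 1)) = s^2 - 11*s + 30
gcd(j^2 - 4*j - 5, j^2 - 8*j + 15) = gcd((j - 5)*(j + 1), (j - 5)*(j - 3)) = j - 5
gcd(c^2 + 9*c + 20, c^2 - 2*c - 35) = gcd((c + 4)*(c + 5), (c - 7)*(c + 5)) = c + 5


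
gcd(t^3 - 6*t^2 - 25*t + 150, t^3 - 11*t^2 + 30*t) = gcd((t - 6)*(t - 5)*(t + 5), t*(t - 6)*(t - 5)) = t^2 - 11*t + 30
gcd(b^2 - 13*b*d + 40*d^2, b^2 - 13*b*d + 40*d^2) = b^2 - 13*b*d + 40*d^2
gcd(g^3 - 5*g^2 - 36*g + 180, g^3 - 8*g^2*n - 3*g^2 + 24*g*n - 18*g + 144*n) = g - 6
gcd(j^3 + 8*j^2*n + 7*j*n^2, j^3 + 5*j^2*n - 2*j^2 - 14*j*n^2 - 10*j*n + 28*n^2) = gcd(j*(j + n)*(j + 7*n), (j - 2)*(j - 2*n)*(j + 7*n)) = j + 7*n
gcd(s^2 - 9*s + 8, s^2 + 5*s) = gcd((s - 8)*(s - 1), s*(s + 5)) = 1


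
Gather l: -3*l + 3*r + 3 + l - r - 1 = -2*l + 2*r + 2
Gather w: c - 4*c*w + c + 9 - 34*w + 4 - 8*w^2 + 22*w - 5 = 2*c - 8*w^2 + w*(-4*c - 12) + 8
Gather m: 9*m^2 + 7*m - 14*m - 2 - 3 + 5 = 9*m^2 - 7*m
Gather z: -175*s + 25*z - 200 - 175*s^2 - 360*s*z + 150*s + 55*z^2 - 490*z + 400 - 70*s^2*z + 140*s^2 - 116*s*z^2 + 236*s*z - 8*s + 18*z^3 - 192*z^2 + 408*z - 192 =-35*s^2 - 33*s + 18*z^3 + z^2*(-116*s - 137) + z*(-70*s^2 - 124*s - 57) + 8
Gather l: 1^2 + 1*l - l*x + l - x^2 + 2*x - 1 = l*(2 - x) - x^2 + 2*x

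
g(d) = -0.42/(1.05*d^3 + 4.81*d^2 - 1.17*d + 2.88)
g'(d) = -0.42*(-3.15*d^2 - 9.62*d + 1.17)/(1.05*d^3 + 4.81*d^2 - 1.17*d + 2.88)^2 = (1.323*d^2 + 4.0404*d - 0.4914)/(1.05*d^3 + 4.81*d^2 - 1.17*d + 2.88)^2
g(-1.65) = -0.03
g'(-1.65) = -0.02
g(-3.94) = -0.02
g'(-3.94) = 0.01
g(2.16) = -0.01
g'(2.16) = 0.01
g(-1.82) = -0.03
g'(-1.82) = -0.02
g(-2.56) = -0.02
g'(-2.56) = -0.01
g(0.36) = -0.13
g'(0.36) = 0.12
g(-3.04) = -0.02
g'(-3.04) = -0.00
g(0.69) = -0.09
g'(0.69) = 0.13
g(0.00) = -0.15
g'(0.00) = -0.06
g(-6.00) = 0.01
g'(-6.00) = 0.01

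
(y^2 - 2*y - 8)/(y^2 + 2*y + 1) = (y^2 - 2*y - 8)/(y^2 + 2*y + 1)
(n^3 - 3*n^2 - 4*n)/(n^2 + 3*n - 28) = n*(n + 1)/(n + 7)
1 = 1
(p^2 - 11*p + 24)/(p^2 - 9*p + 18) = (p - 8)/(p - 6)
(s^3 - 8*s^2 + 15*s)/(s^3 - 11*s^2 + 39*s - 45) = s/(s - 3)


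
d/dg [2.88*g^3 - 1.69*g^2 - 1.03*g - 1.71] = 8.64*g^2 - 3.38*g - 1.03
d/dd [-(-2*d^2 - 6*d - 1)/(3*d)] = 2/3 - 1/(3*d^2)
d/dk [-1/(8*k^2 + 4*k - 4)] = (k + 1/4)/(2*k^2 + k - 1)^2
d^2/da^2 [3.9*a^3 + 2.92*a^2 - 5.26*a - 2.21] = 23.4*a + 5.84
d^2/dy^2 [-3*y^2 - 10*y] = -6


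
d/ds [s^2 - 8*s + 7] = 2*s - 8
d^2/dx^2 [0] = 0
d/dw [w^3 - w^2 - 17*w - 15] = 3*w^2 - 2*w - 17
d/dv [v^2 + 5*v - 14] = 2*v + 5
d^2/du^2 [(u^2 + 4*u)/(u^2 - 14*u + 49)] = 6*(6*u + 35)/(u^4 - 28*u^3 + 294*u^2 - 1372*u + 2401)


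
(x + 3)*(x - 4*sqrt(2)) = x^2 - 4*sqrt(2)*x + 3*x - 12*sqrt(2)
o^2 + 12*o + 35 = (o + 5)*(o + 7)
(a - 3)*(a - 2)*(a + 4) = a^3 - a^2 - 14*a + 24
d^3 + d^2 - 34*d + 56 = (d - 4)*(d - 2)*(d + 7)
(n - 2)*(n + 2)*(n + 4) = n^3 + 4*n^2 - 4*n - 16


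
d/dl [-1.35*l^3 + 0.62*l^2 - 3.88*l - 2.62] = -4.05*l^2 + 1.24*l - 3.88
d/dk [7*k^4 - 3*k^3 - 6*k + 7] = 28*k^3 - 9*k^2 - 6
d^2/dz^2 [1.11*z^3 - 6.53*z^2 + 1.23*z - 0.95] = 6.66*z - 13.06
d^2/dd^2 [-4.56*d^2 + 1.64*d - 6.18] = -9.12000000000000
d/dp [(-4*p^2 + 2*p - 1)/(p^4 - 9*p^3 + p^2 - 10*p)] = (8*p^5 - 42*p^4 + 40*p^3 + 11*p^2 + 2*p - 10)/(p^2*(p^6 - 18*p^5 + 83*p^4 - 38*p^3 + 181*p^2 - 20*p + 100))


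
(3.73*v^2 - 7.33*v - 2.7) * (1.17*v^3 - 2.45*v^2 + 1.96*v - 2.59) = 4.3641*v^5 - 17.7146*v^4 + 22.1103*v^3 - 17.4125*v^2 + 13.6927*v + 6.993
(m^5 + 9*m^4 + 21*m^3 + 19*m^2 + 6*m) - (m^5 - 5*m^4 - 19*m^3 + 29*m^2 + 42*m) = 14*m^4 + 40*m^3 - 10*m^2 - 36*m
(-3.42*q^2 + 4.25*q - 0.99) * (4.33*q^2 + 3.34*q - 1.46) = -14.8086*q^4 + 6.9797*q^3 + 14.9015*q^2 - 9.5116*q + 1.4454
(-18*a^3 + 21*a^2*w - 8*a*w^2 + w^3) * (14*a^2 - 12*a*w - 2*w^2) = -252*a^5 + 510*a^4*w - 328*a^3*w^2 + 68*a^2*w^3 + 4*a*w^4 - 2*w^5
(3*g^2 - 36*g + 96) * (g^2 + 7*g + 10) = 3*g^4 - 15*g^3 - 126*g^2 + 312*g + 960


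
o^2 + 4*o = o*(o + 4)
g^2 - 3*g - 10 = (g - 5)*(g + 2)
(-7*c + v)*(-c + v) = 7*c^2 - 8*c*v + v^2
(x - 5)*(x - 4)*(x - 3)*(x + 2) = x^4 - 10*x^3 + 23*x^2 + 34*x - 120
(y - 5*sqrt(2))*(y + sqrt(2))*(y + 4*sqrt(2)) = y^3 - 42*y - 40*sqrt(2)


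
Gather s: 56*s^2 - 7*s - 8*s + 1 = 56*s^2 - 15*s + 1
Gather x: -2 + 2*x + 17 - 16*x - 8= 7 - 14*x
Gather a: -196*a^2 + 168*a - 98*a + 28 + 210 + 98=-196*a^2 + 70*a + 336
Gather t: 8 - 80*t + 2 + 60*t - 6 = 4 - 20*t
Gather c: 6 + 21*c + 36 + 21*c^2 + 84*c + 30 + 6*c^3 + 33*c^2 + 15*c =6*c^3 + 54*c^2 + 120*c + 72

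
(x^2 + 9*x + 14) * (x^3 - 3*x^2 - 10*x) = x^5 + 6*x^4 - 23*x^3 - 132*x^2 - 140*x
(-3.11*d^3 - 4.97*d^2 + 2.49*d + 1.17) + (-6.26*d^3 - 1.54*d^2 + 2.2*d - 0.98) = -9.37*d^3 - 6.51*d^2 + 4.69*d + 0.19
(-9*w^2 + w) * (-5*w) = 45*w^3 - 5*w^2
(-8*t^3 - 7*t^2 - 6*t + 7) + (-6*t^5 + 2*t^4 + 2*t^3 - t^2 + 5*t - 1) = -6*t^5 + 2*t^4 - 6*t^3 - 8*t^2 - t + 6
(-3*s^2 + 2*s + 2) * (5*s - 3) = -15*s^3 + 19*s^2 + 4*s - 6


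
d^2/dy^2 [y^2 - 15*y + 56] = 2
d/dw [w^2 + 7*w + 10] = 2*w + 7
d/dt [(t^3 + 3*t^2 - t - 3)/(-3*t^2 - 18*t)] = (-t^4 - 12*t^3 - 19*t^2 - 6*t - 18)/(3*t^2*(t^2 + 12*t + 36))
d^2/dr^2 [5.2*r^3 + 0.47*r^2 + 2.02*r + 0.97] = 31.2*r + 0.94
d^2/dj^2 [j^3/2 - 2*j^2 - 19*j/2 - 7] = 3*j - 4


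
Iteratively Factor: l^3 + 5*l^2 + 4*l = (l + 1)*(l^2 + 4*l) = l*(l + 1)*(l + 4)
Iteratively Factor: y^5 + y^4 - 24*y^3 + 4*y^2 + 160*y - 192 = (y + 4)*(y^4 - 3*y^3 - 12*y^2 + 52*y - 48) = (y - 2)*(y + 4)*(y^3 - y^2 - 14*y + 24) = (y - 3)*(y - 2)*(y + 4)*(y^2 + 2*y - 8) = (y - 3)*(y - 2)^2*(y + 4)*(y + 4)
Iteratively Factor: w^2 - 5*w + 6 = (w - 2)*(w - 3)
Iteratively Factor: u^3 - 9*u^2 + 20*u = (u - 4)*(u^2 - 5*u) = (u - 5)*(u - 4)*(u)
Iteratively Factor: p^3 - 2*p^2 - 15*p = (p + 3)*(p^2 - 5*p) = (p - 5)*(p + 3)*(p)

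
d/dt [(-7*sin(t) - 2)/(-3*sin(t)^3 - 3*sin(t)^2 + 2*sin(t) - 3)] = (-42*sin(t)^3 - 39*sin(t)^2 - 12*sin(t) + 25)*cos(t)/(3*sin(t)^3 + 3*sin(t)^2 - 2*sin(t) + 3)^2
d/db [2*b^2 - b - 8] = 4*b - 1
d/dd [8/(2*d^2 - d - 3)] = 8*(1 - 4*d)/(-2*d^2 + d + 3)^2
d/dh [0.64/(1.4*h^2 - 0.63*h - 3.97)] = (0.4032 - 1.792*h)/(-1.4*h^2 + 0.63*h + 3.97)^2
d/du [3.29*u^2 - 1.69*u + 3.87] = 6.58*u - 1.69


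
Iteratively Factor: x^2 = (x)*(x)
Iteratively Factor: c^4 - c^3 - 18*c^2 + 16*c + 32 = (c - 4)*(c^3 + 3*c^2 - 6*c - 8) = (c - 4)*(c + 1)*(c^2 + 2*c - 8) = (c - 4)*(c - 2)*(c + 1)*(c + 4)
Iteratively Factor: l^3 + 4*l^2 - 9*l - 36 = (l - 3)*(l^2 + 7*l + 12) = (l - 3)*(l + 4)*(l + 3)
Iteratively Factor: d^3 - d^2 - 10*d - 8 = (d - 4)*(d^2 + 3*d + 2) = (d - 4)*(d + 2)*(d + 1)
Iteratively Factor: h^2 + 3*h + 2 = (h + 2)*(h + 1)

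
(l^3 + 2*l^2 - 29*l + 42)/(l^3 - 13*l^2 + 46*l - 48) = (l + 7)/(l - 8)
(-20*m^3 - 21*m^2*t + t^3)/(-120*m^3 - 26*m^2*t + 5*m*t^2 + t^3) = (m + t)/(6*m + t)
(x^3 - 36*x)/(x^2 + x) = (x^2 - 36)/(x + 1)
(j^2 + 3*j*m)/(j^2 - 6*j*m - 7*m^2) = j*(j + 3*m)/(j^2 - 6*j*m - 7*m^2)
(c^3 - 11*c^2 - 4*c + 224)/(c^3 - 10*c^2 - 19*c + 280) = (c + 4)/(c + 5)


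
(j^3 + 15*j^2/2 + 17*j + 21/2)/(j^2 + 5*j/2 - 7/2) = (j^2 + 4*j + 3)/(j - 1)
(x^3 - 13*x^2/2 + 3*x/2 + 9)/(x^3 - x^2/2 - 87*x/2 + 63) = (x + 1)/(x + 7)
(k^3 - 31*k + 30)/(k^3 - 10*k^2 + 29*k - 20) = (k + 6)/(k - 4)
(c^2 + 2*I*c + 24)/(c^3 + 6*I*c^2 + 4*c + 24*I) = (c - 4*I)/(c^2 + 4)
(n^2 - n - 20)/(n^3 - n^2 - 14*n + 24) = (n - 5)/(n^2 - 5*n + 6)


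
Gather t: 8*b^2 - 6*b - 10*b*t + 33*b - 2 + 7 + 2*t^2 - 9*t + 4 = 8*b^2 + 27*b + 2*t^2 + t*(-10*b - 9) + 9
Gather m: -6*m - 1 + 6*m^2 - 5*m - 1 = 6*m^2 - 11*m - 2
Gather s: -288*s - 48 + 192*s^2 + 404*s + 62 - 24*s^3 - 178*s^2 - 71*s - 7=-24*s^3 + 14*s^2 + 45*s + 7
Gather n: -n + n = 0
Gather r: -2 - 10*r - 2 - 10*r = -20*r - 4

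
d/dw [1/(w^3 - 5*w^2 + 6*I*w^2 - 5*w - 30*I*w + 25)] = (-3*w^2 + 10*w - 12*I*w + 5 + 30*I)/(w^3 - 5*w^2 + 6*I*w^2 - 5*w - 30*I*w + 25)^2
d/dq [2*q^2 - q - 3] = 4*q - 1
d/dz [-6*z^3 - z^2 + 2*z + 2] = -18*z^2 - 2*z + 2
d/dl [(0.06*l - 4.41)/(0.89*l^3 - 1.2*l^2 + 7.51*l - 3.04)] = (-0.1068*l^3 + 11.8467*l^2 - 10.584*l + 32.9367)/(0.7921*l^6 - 2.136*l^5 + 14.8078*l^4 - 23.4352*l^3 + 63.6961*l^2 - 45.6608*l + 9.2416)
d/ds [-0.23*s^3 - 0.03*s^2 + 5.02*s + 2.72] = -0.69*s^2 - 0.06*s + 5.02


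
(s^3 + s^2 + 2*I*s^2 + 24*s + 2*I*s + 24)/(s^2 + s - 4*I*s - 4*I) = s + 6*I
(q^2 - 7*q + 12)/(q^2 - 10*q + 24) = (q - 3)/(q - 6)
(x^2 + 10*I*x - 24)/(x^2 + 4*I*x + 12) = (x + 4*I)/(x - 2*I)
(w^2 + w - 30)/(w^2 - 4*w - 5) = (w + 6)/(w + 1)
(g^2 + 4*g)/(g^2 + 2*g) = (g + 4)/(g + 2)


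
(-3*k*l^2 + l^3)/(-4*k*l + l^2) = l*(3*k - l)/(4*k - l)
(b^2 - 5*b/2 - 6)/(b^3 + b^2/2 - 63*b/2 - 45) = (b - 4)/(b^2 - b - 30)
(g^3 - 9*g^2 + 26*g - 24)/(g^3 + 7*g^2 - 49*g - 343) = (g^3 - 9*g^2 + 26*g - 24)/(g^3 + 7*g^2 - 49*g - 343)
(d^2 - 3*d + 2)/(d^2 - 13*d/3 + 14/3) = 3*(d - 1)/(3*d - 7)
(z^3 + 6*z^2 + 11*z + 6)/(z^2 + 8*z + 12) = (z^2 + 4*z + 3)/(z + 6)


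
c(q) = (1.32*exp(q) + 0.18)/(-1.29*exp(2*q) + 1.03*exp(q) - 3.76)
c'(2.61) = 0.08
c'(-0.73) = -0.17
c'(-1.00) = -0.14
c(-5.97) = -0.05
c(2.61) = -0.08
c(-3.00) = -0.07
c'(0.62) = 0.07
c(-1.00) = -0.19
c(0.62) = -0.42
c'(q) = (1.32*exp(q) + 0.18)*(2.58*exp(2*q) - 1.03*exp(q))/(-1.29*exp(2*q) + 1.03*exp(q) - 3.76)^2 + 1.32*exp(q)/(-1.29*exp(2*q) + 1.03*exp(q) - 3.76) = (1.7028*exp(2*q) + 0.4644*exp(q) - 5.1486)*exp(q)/(1.6641*exp(4*q) - 2.6574*exp(3*q) + 10.7617*exp(2*q) - 7.7456*exp(q) + 14.1376)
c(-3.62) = -0.06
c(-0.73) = -0.23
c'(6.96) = 0.00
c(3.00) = -0.05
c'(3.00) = 0.05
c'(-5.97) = -0.00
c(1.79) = -0.18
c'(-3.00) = -0.02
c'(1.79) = 0.18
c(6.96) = -0.00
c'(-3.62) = -0.01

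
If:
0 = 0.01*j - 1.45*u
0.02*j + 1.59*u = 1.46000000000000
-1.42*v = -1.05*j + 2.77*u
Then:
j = 47.15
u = 0.33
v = 34.23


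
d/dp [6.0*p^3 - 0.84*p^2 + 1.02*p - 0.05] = 18.0*p^2 - 1.68*p + 1.02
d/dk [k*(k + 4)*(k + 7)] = 3*k^2 + 22*k + 28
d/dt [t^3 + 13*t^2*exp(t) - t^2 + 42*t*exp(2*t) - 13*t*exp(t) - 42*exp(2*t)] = 13*t^2*exp(t) + 3*t^2 + 84*t*exp(2*t) + 13*t*exp(t) - 2*t - 42*exp(2*t) - 13*exp(t)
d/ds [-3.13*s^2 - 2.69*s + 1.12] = -6.26*s - 2.69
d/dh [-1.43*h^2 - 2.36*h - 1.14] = -2.86*h - 2.36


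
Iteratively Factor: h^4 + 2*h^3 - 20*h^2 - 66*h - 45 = (h - 5)*(h^3 + 7*h^2 + 15*h + 9) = (h - 5)*(h + 1)*(h^2 + 6*h + 9) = (h - 5)*(h + 1)*(h + 3)*(h + 3)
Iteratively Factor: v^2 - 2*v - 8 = (v - 4)*(v + 2)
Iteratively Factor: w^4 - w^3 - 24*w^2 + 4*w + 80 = (w - 5)*(w^3 + 4*w^2 - 4*w - 16) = (w - 5)*(w - 2)*(w^2 + 6*w + 8) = (w - 5)*(w - 2)*(w + 4)*(w + 2)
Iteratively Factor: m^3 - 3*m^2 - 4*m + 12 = (m + 2)*(m^2 - 5*m + 6) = (m - 3)*(m + 2)*(m - 2)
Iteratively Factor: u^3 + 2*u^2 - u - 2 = (u + 2)*(u^2 - 1) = (u + 1)*(u + 2)*(u - 1)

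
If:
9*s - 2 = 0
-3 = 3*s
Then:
No Solution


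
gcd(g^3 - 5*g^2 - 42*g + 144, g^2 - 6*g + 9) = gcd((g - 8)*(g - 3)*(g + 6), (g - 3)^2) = g - 3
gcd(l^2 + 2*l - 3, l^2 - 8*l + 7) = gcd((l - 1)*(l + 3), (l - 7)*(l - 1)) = l - 1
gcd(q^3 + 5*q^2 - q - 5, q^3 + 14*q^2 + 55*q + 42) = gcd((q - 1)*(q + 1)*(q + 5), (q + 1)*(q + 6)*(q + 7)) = q + 1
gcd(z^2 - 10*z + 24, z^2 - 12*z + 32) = z - 4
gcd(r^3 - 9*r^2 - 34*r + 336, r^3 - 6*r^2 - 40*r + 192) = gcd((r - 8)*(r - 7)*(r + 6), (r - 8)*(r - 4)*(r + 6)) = r^2 - 2*r - 48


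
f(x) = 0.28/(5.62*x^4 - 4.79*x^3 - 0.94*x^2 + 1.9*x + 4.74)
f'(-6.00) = 0.00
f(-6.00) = 0.00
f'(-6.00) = 0.00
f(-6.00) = 0.00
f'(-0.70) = 0.09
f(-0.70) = 0.05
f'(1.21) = -0.06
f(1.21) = 0.03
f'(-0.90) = 0.08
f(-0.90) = 0.03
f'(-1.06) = 0.05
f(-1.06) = 0.02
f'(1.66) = -0.03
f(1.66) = 0.01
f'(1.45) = -0.04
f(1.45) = 0.02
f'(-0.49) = 0.05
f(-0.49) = 0.06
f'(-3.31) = 0.00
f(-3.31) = 0.00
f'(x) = 0.28*(-22.48*x^3 + 14.37*x^2 + 1.88*x - 1.9)/(5.62*x^4 - 4.79*x^3 - 0.94*x^2 + 1.9*x + 4.74)^2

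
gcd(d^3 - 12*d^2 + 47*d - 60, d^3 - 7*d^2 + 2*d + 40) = d^2 - 9*d + 20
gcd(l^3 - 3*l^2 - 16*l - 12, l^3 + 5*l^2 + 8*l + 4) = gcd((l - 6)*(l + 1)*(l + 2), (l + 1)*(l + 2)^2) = l^2 + 3*l + 2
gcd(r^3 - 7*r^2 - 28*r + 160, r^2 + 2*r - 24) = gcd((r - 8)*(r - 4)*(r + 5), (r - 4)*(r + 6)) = r - 4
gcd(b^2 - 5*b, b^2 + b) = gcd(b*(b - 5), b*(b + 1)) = b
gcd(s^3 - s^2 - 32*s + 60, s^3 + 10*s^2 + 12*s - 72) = s^2 + 4*s - 12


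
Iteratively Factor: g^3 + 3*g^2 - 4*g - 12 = (g - 2)*(g^2 + 5*g + 6) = (g - 2)*(g + 2)*(g + 3)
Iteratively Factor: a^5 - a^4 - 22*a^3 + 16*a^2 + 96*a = (a - 4)*(a^4 + 3*a^3 - 10*a^2 - 24*a) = (a - 4)*(a - 3)*(a^3 + 6*a^2 + 8*a) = (a - 4)*(a - 3)*(a + 4)*(a^2 + 2*a) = (a - 4)*(a - 3)*(a + 2)*(a + 4)*(a)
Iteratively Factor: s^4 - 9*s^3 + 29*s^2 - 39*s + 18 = (s - 1)*(s^3 - 8*s^2 + 21*s - 18) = (s - 3)*(s - 1)*(s^2 - 5*s + 6) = (s - 3)^2*(s - 1)*(s - 2)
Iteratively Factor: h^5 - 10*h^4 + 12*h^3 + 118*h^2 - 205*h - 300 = (h + 3)*(h^4 - 13*h^3 + 51*h^2 - 35*h - 100) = (h - 5)*(h + 3)*(h^3 - 8*h^2 + 11*h + 20) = (h - 5)*(h - 4)*(h + 3)*(h^2 - 4*h - 5) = (h - 5)^2*(h - 4)*(h + 3)*(h + 1)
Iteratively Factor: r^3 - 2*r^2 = (r - 2)*(r^2) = r*(r - 2)*(r)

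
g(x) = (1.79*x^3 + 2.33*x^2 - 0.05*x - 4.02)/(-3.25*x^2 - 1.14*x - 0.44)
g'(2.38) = -0.74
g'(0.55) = -5.43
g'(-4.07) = -0.53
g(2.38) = -1.54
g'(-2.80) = -0.45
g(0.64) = 1.05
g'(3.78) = -0.61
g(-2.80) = 1.10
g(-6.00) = 2.77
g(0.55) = 1.49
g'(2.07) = -0.82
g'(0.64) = -4.28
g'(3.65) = -0.61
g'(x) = (6.5*x + 1.14)*(1.79*x^3 + 2.33*x^2 - 0.05*x - 4.02)/(-3.25*x^2 - 1.14*x - 0.44)^2 + (5.37*x^2 + 4.66*x - 0.05)/(-3.25*x^2 - 1.14*x - 0.44)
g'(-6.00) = -0.55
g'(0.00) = -23.56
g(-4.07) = 1.73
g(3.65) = -2.38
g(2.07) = -1.30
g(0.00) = 9.14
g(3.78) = -2.46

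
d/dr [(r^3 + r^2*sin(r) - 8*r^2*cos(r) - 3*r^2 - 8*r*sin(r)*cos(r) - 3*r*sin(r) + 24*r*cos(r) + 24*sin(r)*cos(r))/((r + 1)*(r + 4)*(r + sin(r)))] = 4*(2*r^3*sin(r) + 4*r^2*sin(r) + 2*r^2*cos(r) + 2*r^2 - 22*r*sin(r) - 12*r*cos(r) + 2*r - 24*sin(r) - 38*cos(r) - 3)/(r^4 + 10*r^3 + 33*r^2 + 40*r + 16)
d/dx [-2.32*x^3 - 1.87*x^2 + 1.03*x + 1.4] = -6.96*x^2 - 3.74*x + 1.03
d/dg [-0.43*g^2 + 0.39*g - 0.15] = 0.39 - 0.86*g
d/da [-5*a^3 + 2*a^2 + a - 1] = -15*a^2 + 4*a + 1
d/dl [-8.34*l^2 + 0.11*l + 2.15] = 0.11 - 16.68*l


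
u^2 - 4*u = u*(u - 4)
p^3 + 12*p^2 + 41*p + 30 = (p + 1)*(p + 5)*(p + 6)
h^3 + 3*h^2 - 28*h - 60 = (h - 5)*(h + 2)*(h + 6)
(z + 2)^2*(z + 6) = z^3 + 10*z^2 + 28*z + 24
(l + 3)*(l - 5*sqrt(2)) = l^2 - 5*sqrt(2)*l + 3*l - 15*sqrt(2)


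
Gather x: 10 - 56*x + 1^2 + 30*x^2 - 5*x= 30*x^2 - 61*x + 11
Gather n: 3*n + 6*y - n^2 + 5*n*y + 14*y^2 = -n^2 + n*(5*y + 3) + 14*y^2 + 6*y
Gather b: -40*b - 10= -40*b - 10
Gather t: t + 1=t + 1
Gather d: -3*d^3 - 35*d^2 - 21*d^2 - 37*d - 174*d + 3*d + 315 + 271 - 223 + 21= -3*d^3 - 56*d^2 - 208*d + 384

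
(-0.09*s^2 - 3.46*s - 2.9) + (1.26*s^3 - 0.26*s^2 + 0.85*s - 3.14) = 1.26*s^3 - 0.35*s^2 - 2.61*s - 6.04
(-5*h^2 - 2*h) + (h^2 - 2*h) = -4*h^2 - 4*h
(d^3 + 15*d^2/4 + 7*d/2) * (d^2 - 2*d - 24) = d^5 + 7*d^4/4 - 28*d^3 - 97*d^2 - 84*d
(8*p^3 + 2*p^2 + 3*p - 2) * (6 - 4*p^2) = -32*p^5 - 8*p^4 + 36*p^3 + 20*p^2 + 18*p - 12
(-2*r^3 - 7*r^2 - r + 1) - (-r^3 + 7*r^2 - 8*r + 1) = -r^3 - 14*r^2 + 7*r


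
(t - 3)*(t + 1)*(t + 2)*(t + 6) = t^4 + 6*t^3 - 7*t^2 - 48*t - 36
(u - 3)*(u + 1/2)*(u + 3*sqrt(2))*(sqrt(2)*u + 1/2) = sqrt(2)*u^4 - 5*sqrt(2)*u^3/2 + 13*u^3/2 - 65*u^2/4 - 39*u/4 - 15*sqrt(2)*u/4 - 9*sqrt(2)/4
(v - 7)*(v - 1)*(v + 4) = v^3 - 4*v^2 - 25*v + 28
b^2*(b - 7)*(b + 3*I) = b^4 - 7*b^3 + 3*I*b^3 - 21*I*b^2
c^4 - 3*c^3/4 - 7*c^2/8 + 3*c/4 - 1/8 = (c - 1)*(c - 1/2)*(c - 1/4)*(c + 1)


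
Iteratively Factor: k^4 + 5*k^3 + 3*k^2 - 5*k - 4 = (k - 1)*(k^3 + 6*k^2 + 9*k + 4) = (k - 1)*(k + 1)*(k^2 + 5*k + 4) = (k - 1)*(k + 1)*(k + 4)*(k + 1)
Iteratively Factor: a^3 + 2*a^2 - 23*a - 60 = (a - 5)*(a^2 + 7*a + 12) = (a - 5)*(a + 3)*(a + 4)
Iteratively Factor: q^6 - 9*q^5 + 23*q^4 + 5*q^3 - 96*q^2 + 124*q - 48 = (q + 2)*(q^5 - 11*q^4 + 45*q^3 - 85*q^2 + 74*q - 24) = (q - 1)*(q + 2)*(q^4 - 10*q^3 + 35*q^2 - 50*q + 24) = (q - 2)*(q - 1)*(q + 2)*(q^3 - 8*q^2 + 19*q - 12) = (q - 2)*(q - 1)^2*(q + 2)*(q^2 - 7*q + 12) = (q - 4)*(q - 2)*(q - 1)^2*(q + 2)*(q - 3)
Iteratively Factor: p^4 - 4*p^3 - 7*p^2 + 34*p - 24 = (p - 2)*(p^3 - 2*p^2 - 11*p + 12) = (p - 4)*(p - 2)*(p^2 + 2*p - 3) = (p - 4)*(p - 2)*(p + 3)*(p - 1)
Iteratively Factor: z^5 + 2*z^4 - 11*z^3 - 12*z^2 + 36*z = (z - 2)*(z^4 + 4*z^3 - 3*z^2 - 18*z) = (z - 2)^2*(z^3 + 6*z^2 + 9*z) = (z - 2)^2*(z + 3)*(z^2 + 3*z) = z*(z - 2)^2*(z + 3)*(z + 3)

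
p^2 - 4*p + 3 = (p - 3)*(p - 1)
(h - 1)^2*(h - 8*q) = h^3 - 8*h^2*q - 2*h^2 + 16*h*q + h - 8*q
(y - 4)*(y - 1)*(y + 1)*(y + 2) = y^4 - 2*y^3 - 9*y^2 + 2*y + 8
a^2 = a^2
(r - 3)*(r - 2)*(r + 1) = r^3 - 4*r^2 + r + 6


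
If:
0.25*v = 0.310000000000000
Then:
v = 1.24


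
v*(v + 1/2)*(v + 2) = v^3 + 5*v^2/2 + v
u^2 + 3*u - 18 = (u - 3)*(u + 6)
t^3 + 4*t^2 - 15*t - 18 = (t - 3)*(t + 1)*(t + 6)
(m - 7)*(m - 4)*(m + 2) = m^3 - 9*m^2 + 6*m + 56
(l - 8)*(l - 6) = l^2 - 14*l + 48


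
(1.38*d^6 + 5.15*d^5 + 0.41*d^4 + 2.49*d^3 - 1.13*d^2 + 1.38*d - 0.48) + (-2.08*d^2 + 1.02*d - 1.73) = 1.38*d^6 + 5.15*d^5 + 0.41*d^4 + 2.49*d^3 - 3.21*d^2 + 2.4*d - 2.21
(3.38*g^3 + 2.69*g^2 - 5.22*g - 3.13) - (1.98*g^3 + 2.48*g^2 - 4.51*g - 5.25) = 1.4*g^3 + 0.21*g^2 - 0.71*g + 2.12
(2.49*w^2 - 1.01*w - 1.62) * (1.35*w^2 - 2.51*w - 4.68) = 3.3615*w^4 - 7.6134*w^3 - 11.3051*w^2 + 8.793*w + 7.5816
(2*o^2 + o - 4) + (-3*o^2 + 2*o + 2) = -o^2 + 3*o - 2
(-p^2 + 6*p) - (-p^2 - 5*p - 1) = 11*p + 1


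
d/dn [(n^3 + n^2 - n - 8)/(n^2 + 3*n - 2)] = (n^4 + 6*n^3 - 2*n^2 + 12*n + 26)/(n^4 + 6*n^3 + 5*n^2 - 12*n + 4)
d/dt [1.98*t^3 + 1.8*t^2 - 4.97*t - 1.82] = 5.94*t^2 + 3.6*t - 4.97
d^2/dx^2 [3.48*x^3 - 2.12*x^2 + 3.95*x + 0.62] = 20.88*x - 4.24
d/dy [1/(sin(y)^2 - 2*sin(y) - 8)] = 2*(1 - sin(y))*cos(y)/((sin(y) - 4)^2*(sin(y) + 2)^2)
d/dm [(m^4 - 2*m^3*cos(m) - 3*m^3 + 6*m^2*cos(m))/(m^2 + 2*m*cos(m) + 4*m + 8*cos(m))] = m*(4*m^4*sin(m) + 2*m^4 + 4*sqrt(2)*m^3*sin(m + pi/4) + 9*m^3 - 48*m^2*sin(m) - 8*m^2*cos(m)^2 + 4*m^2*cos(m) - 24*m^2 - 36*m*cos(m)^2 - 48*m*cos(m) + 96*cos(m)^2)/((m + 4)^2*(m + 2*cos(m))^2)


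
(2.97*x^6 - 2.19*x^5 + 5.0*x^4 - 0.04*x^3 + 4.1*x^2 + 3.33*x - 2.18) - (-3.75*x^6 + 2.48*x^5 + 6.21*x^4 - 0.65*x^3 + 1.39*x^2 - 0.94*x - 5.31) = 6.72*x^6 - 4.67*x^5 - 1.21*x^4 + 0.61*x^3 + 2.71*x^2 + 4.27*x + 3.13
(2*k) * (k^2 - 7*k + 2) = 2*k^3 - 14*k^2 + 4*k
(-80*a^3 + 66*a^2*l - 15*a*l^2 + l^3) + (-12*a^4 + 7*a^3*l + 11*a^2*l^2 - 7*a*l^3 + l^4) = -12*a^4 + 7*a^3*l - 80*a^3 + 11*a^2*l^2 + 66*a^2*l - 7*a*l^3 - 15*a*l^2 + l^4 + l^3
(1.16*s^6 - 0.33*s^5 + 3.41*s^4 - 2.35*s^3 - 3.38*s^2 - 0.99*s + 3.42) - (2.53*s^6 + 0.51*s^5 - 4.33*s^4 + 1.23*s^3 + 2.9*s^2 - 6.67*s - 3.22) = -1.37*s^6 - 0.84*s^5 + 7.74*s^4 - 3.58*s^3 - 6.28*s^2 + 5.68*s + 6.64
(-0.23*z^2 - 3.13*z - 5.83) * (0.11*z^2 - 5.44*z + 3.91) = -0.0253*z^4 + 0.9069*z^3 + 15.4866*z^2 + 19.4769*z - 22.7953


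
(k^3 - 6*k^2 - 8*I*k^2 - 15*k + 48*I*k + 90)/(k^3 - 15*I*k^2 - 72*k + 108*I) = (k^2 - k*(6 + 5*I) + 30*I)/(k^2 - 12*I*k - 36)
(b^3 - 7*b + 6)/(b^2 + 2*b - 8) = (b^2 + 2*b - 3)/(b + 4)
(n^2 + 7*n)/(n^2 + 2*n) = (n + 7)/(n + 2)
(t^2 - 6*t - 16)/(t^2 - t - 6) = (t - 8)/(t - 3)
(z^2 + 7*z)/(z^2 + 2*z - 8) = z*(z + 7)/(z^2 + 2*z - 8)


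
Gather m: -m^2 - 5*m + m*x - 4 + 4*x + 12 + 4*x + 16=-m^2 + m*(x - 5) + 8*x + 24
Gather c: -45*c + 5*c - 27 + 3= -40*c - 24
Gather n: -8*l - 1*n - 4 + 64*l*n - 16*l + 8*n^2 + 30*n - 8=-24*l + 8*n^2 + n*(64*l + 29) - 12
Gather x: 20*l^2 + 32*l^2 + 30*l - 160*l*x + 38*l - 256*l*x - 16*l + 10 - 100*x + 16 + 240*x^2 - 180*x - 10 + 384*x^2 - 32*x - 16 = 52*l^2 + 52*l + 624*x^2 + x*(-416*l - 312)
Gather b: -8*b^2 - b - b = -8*b^2 - 2*b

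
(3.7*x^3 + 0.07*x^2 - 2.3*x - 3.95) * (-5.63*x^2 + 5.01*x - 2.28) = -20.831*x^5 + 18.1429*x^4 + 4.8637*x^3 + 10.5559*x^2 - 14.5455*x + 9.006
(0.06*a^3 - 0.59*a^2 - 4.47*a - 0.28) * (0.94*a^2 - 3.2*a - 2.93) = 0.0564*a^5 - 0.7466*a^4 - 2.4896*a^3 + 15.7695*a^2 + 13.9931*a + 0.8204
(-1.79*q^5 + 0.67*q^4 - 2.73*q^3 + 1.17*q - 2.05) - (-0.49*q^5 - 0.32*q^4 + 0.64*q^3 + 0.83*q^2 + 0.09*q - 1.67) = -1.3*q^5 + 0.99*q^4 - 3.37*q^3 - 0.83*q^2 + 1.08*q - 0.38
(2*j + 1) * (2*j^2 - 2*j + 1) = 4*j^3 - 2*j^2 + 1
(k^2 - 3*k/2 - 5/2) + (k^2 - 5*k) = 2*k^2 - 13*k/2 - 5/2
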